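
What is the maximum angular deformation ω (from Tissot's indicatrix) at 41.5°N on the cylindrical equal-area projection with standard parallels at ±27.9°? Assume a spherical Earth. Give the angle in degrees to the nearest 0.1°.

18.9°

Cylindrical equal-area (φ₀ = 27.9°): h = cos φ / cos 27.9° along meridians, k = cos 27.9° / cos φ along parallels; h·k = 1.
At 41.5°: h = 0.8475, k = 1.180; principal scales a = 1.180, b = 0.8475.
sin(ω/2) = (a − b)/(a + b) = 0.3325/2.027 = 0.1640, so ω = 2 arcsin(0.1640) ≈ 18.9°.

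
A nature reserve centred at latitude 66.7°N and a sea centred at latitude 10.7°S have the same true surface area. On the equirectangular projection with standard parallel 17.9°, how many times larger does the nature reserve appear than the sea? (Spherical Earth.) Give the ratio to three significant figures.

2.48

The equidistant cylindrical projection with φ₀ = 17.9° has h = 1 (meridians true) and k = cos φ₀ / cos φ along parallels.
Areal scale at 66.7°: h·k = 1.000 × 2.406 = 2.406.
Areal scale at 10.7°: h·k = 1.000 × 0.9684 = 0.9684.
Ratio = 2.406/0.9684 ≈ 2.48.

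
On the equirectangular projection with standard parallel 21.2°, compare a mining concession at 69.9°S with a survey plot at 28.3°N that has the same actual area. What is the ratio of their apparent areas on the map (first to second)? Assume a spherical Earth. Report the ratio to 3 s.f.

With standard parallel φ₀ = 21.2°, the equirectangular projection gives x = Rλ cos φ₀, y = Rφ, so h = 1 and k = cos 21.2° / cos φ.
Areal scale at 69.9°: h·k = 1.000 × 2.713 = 2.713.
Areal scale at 28.3°: h·k = 1.000 × 1.059 = 1.059.
Ratio = 2.713/1.059 ≈ 2.56.

2.56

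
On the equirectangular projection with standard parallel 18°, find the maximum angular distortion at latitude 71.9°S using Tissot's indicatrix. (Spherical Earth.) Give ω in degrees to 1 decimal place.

With standard parallel φ₀ = 18°, the equirectangular projection gives x = Rλ cos φ₀, y = Rφ, so h = 1 and k = cos 18° / cos φ.
At 71.9°: h = 1.000, k = 3.061; principal scales a = 3.061, b = 1.000.
sin(ω/2) = (a − b)/(a + b) = 2.061/4.061 = 0.5075, so ω = 2 arcsin(0.5075) ≈ 61.0°.

61.0°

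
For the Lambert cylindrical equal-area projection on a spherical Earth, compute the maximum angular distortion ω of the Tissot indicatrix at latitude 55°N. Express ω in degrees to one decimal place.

The Lambert cylindrical equal-area projection is the cylindrical equal-area projection with its standard parallel at the equator (φ₀ = 0). A cylindrical equal-area projection with standard parallel φ₀ has meridian scale h = cos φ / cos φ₀ and parallel scale k = cos φ₀ / cos φ (so areas are preserved, h·k = 1).
At 55°: h = 0.5736, k = 1.743; principal scales a = 1.743, b = 0.5736.
sin(ω/2) = (a − b)/(a + b) = 1.170/2.317 = 0.5049, so ω = 2 arcsin(0.5049) ≈ 60.6°.

60.6°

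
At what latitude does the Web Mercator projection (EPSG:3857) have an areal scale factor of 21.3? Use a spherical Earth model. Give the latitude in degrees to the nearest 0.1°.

77.5°

Mercator areal scale is sec²φ.
sec²φ = 21.3  ⇒  cos²φ = 0.04695  ⇒  cos φ = 0.2167.
φ = arccos(0.2167) ≈ 77.5°.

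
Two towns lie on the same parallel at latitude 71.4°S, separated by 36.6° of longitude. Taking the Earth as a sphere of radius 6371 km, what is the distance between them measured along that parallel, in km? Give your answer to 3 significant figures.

1300 km

Arc length along a parallel = R cos φ · Δλ (with Δλ in radians).
= 6371 × cos 71.4° × (36.6° × π/180) = 6371 × 0.3190 × 0.6388 ≈ 1300 km.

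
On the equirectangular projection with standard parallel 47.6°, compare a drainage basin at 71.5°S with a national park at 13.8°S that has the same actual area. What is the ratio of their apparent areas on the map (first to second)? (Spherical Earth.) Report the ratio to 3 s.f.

3.06

The equidistant cylindrical projection with φ₀ = 47.6° has h = 1 (meridians true) and k = cos φ₀ / cos φ along parallels.
Areal scale at 71.5°: h·k = 1.000 × 2.125 = 2.125.
Areal scale at 13.8°: h·k = 1.000 × 0.6943 = 0.6943.
Ratio = 2.125/0.6943 ≈ 3.06.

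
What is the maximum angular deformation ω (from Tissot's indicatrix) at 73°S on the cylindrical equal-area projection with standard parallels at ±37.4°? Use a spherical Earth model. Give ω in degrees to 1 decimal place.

99.2°

For cylindrical equal-area with standard parallel φ₀, h = cos φ / cos φ₀ and k = cos φ₀ / cos φ, so h·k = 1.
At 73°: h = 0.3680, k = 2.717; principal scales a = 2.717, b = 0.3680.
sin(ω/2) = (a − b)/(a + b) = 2.349/3.085 = 0.7614, so ω = 2 arcsin(0.7614) ≈ 99.2°.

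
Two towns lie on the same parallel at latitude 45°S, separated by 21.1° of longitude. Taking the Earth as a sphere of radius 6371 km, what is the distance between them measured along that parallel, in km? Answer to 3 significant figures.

Arc length along a parallel = R cos φ · Δλ (with Δλ in radians).
= 6371 × cos 45° × (21.1° × π/180) = 6371 × 0.7071 × 0.3683 ≈ 1660 km.

1660 km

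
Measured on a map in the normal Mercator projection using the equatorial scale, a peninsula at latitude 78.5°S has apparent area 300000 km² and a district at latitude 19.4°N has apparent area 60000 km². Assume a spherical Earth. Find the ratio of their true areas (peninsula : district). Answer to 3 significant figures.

On Mercator the areal scale is sec²φ, so true area = apparent × cos²φ.
True area of peninsula: 300000 × cos²(78.5°) = 300000 × 0.03975 = 11920 km².
True area of district: 60000 × cos²(19.4°) = 60000 × 0.8897 = 53380 km².
Ratio = 11920 / 53380 ≈ 0.223.

0.223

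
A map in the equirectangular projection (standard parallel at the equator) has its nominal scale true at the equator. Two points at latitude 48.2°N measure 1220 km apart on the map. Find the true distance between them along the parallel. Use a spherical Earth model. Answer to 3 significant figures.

813 km

Plate carrée maps x = Rλ, y = Rφ. The meridian scale is h = 1 and the parallel scale is k = 1/cos φ = sec φ.
Along the parallel at 48.2°, map distances are exaggerated by k = sec 48.2° = 1.500.
True distance = 1220 / 1.500 = 1220 × cos 48.2° ≈ 813 km.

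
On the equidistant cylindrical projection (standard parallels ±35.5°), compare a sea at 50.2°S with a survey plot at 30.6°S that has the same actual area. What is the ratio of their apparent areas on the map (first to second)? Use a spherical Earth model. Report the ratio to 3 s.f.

1.34

The equidistant cylindrical projection with φ₀ = 35.5° has h = 1 (meridians true) and k = cos φ₀ / cos φ along parallels.
Areal scale at 50.2°: h·k = 1.000 × 1.272 = 1.272.
Areal scale at 30.6°: h·k = 1.000 × 0.9458 = 0.9458.
Ratio = 1.272/0.9458 ≈ 1.34.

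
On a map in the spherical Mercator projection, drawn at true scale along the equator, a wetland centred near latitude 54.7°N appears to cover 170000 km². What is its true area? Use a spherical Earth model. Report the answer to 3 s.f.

56800 km²

For Mercator, h = k = sec φ (a conformal cylindrical projection has a single point scale, 1/cos φ).
Areal scale = k² = sec²φ = 1/cos²(54.7°) = 1/0.5779² = 2.995.
True area = apparent / (areal scale) = 170000 / 2.995 ≈ 56800 km².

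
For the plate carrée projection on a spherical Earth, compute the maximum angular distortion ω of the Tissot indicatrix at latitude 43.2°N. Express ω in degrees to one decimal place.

18.0°

In the plate carrée (x = Rλ, y = Rφ), meridians are true-scale (h = 1) and parallels are stretched by k = sec φ.
At 43.2°: h = 1.000, k = 1.372; principal scales a = 1.372, b = 1.000.
sin(ω/2) = (a − b)/(a + b) = 0.3718/2.372 = 0.1568, so ω = 2 arcsin(0.1568) ≈ 18.0°.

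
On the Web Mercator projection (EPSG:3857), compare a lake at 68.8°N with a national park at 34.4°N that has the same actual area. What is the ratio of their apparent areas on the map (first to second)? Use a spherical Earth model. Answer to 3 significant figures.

5.21

On Mercator, area is exaggerated by sec²φ = 1/cos²φ.
At 68.8°: sec²(68.8°) = 1/0.3616² = 7.647.
At 34.4°: sec²(34.4°) = 1/0.8251² = 1.469.
Ratio = 7.647/1.469 = cos²(34.4°)/cos²(68.8°) ≈ 5.21.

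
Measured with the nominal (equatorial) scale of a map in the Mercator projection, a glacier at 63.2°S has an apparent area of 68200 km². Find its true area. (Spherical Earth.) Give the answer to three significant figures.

For Mercator, h = k = sec φ (a conformal cylindrical projection has a single point scale, 1/cos φ).
Areal scale = k² = sec²φ = 1/cos²(63.2°) = 1/0.4509² = 4.919.
True area = apparent / (areal scale) = 68200 / 4.919 ≈ 13900 km².

13900 km²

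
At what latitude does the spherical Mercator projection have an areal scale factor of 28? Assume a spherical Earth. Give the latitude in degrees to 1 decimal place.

Mercator areal scale is sec²φ.
sec²φ = 28  ⇒  cos²φ = 0.03571  ⇒  cos φ = 0.1890.
φ = arccos(0.1890) ≈ 79.1°.

79.1°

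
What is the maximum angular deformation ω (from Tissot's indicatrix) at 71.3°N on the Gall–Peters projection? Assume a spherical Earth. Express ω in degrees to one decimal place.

Gall–Peters is a cylindrical equal-area projection with standard parallels at ±45°. For cylindrical equal-area with standard parallel φ₀, h = cos φ / cos φ₀ and k = cos φ₀ / cos φ, so h·k = 1.
At 71.3°: h = 0.4534, k = 2.205; principal scales a = 2.205, b = 0.4534.
sin(ω/2) = (a − b)/(a + b) = 1.752/2.659 = 0.6589, so ω = 2 arcsin(0.6589) ≈ 82.4°.

82.4°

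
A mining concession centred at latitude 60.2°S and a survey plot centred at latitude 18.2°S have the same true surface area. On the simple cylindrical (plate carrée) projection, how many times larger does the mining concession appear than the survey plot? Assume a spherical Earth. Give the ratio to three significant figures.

1.91

Plate carrée maps x = Rλ, y = Rφ. The meridian scale is h = 1 and the parallel scale is k = 1/cos φ = sec φ.
Areal scale at 60.2°: h·k = 1.000 × 2.012 = 2.012.
Areal scale at 18.2°: h·k = 1.000 × 1.053 = 1.053.
Ratio = 2.012/1.053 ≈ 1.91.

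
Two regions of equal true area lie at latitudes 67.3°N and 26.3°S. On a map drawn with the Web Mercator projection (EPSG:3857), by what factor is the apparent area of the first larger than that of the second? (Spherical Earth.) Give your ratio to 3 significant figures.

Mercator is conformal with k = sec φ, so areal scale = k² = sec²φ.
At 67.3°: sec²(67.3°) = 1/0.3859² = 6.715.
At 26.3°: sec²(26.3°) = 1/0.8965² = 1.244.
Ratio = 6.715/1.244 = cos²(26.3°)/cos²(67.3°) ≈ 5.40.

5.40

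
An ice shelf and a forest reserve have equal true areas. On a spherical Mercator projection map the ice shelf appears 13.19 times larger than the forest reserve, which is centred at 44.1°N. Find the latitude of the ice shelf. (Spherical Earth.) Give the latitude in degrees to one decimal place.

78.6°

For equal true areas on Mercator, apparent areas scale as sec²φ, so the ratio is cos²φ₂ / cos²φ₁.
cos²φ₂ / cos²φ₁ = 13.19  ⇒  cos φ₁ = cos 44.1° / √13.19 = 0.7181/3.632 = 0.1977.
φ₁ = arccos(0.1977) ≈ 78.6°.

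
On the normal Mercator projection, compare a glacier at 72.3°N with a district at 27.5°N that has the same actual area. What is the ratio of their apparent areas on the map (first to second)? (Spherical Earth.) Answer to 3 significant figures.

8.51

On Mercator, area is exaggerated by sec²φ = 1/cos²φ.
At 72.3°: sec²(72.3°) = 1/0.3040² = 10.82.
At 27.5°: sec²(27.5°) = 1/0.8870² = 1.271.
Ratio = 10.82/1.271 = cos²(27.5°)/cos²(72.3°) ≈ 8.51.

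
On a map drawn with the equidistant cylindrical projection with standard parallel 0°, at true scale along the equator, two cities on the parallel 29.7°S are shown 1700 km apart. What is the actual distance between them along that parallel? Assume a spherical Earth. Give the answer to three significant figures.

1480 km

In the plate carrée (x = Rλ, y = Rφ), meridians are true-scale (h = 1) and parallels are stretched by k = sec φ.
Along the parallel at 29.7°, map distances are exaggerated by k = sec 29.7° = 1.151.
True distance = 1700 / 1.151 = 1700 × cos 29.7° ≈ 1480 km.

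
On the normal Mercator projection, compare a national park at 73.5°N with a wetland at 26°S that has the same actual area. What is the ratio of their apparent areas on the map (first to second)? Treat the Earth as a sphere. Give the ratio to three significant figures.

Mercator areal scale is sec²φ.
At 73.5°: sec²(73.5°) = 1/0.2840² = 12.40.
At 26°: sec²(26°) = 1/0.8988² = 1.238.
Ratio = 12.40/1.238 = cos²(26°)/cos²(73.5°) ≈ 10.0.

10.0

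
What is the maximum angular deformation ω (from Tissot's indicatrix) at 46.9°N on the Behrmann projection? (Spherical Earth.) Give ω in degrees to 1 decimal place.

26.9°

The Behrmann projection is cylindrical equal-area with φ₀ = 30°. A cylindrical equal-area projection with standard parallel φ₀ has meridian scale h = cos φ / cos φ₀ and parallel scale k = cos φ₀ / cos φ (so areas are preserved, h·k = 1).
At 46.9°: h = 0.7890, k = 1.267; principal scales a = 1.267, b = 0.7890.
sin(ω/2) = (a − b)/(a + b) = 0.4785/2.056 = 0.2327, so ω = 2 arcsin(0.2327) ≈ 26.9°.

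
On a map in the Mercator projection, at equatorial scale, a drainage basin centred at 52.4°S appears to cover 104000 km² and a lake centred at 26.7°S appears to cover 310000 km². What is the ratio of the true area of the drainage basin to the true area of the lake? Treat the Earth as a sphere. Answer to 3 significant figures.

0.156

Since Mercator area scale is 1/cos²φ, the true area equals the apparent area multiplied by cos²φ.
True area of drainage basin: 104000 × cos²(52.4°) = 104000 × 0.3723 = 38720 km².
True area of lake: 310000 × cos²(26.7°) = 310000 × 0.7981 = 247400 km².
Ratio = 38720 / 247400 ≈ 0.156.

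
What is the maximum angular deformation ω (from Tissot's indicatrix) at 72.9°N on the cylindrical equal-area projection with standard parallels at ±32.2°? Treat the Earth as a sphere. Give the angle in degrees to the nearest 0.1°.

For cylindrical equal-area with standard parallel φ₀, h = cos φ / cos φ₀ and k = cos φ₀ / cos φ, so h·k = 1.
At 72.9°: h = 0.3475, k = 2.878; principal scales a = 2.878, b = 0.3475.
sin(ω/2) = (a − b)/(a + b) = 2.530/3.225 = 0.7845, so ω = 2 arcsin(0.7845) ≈ 103.4°.

103.4°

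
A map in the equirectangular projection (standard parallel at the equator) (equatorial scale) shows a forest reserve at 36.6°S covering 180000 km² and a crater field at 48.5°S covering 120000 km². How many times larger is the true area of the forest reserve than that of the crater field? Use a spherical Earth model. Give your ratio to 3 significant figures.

1.82

On the plate carrée, areal scale = h·k = 1 × sec φ, so true area = apparent × cos φ.
True area of forest reserve: 180000 × cos(36.6°) = 180000 × 0.8028 = 144500 km².
True area of crater field: 120000 × cos(48.5°) = 120000 × 0.6626 = 79510 km².
Ratio = 144500 / 79510 ≈ 1.82.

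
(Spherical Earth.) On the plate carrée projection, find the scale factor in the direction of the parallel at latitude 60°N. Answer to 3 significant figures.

2.00

Plate carrée maps x = Rλ, y = Rφ. The meridian scale is h = 1 and the parallel scale is k = 1/cos φ = sec φ.
k = 1/cos 60° = 1/0.5000 = 2.000.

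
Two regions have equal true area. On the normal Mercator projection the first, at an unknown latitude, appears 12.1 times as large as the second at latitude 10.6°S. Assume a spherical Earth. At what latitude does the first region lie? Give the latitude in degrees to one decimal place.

73.6°

Mercator areal scale is sec²φ, so apparent-area ratio = sec²φ₁ / sec²φ₂ = cos²φ₂ / cos²φ₁.
cos²φ₂ / cos²φ₁ = 12.1  ⇒  cos φ₁ = cos 10.6° / √12.1 = 0.9829/3.479 = 0.2826.
φ₁ = arccos(0.2826) ≈ 73.6°.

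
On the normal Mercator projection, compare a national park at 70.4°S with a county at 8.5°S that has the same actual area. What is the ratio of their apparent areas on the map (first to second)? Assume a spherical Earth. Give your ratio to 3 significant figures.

8.69

Mercator areal scale is sec²φ.
At 70.4°: sec²(70.4°) = 1/0.3355² = 8.887.
At 8.5°: sec²(8.5°) = 1/0.9890² = 1.022.
Ratio = 8.887/1.022 = cos²(8.5°)/cos²(70.4°) ≈ 8.69.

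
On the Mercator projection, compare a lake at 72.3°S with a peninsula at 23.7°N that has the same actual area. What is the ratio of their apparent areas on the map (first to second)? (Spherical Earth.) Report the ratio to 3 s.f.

On Mercator, area is exaggerated by sec²φ = 1/cos²φ.
At 72.3°: sec²(72.3°) = 1/0.3040² = 10.82.
At 23.7°: sec²(23.7°) = 1/0.9157² = 1.193.
Ratio = 10.82/1.193 = cos²(23.7°)/cos²(72.3°) ≈ 9.07.

9.07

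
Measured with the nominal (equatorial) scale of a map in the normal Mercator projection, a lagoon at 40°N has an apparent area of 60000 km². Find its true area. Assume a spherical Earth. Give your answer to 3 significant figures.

The Mercator projection is conformal; its linear scale factor is the same in every direction and equals sec φ = 1/cos φ.
Areal scale = k² = sec²φ = 1/cos²(40°) = 1/0.7660² = 1.704.
True area = apparent / (areal scale) = 60000 / 1.704 ≈ 35200 km².

35200 km²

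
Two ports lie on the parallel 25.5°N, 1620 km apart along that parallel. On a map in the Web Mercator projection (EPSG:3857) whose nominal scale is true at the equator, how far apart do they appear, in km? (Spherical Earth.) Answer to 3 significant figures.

The Mercator projection is conformal; its linear scale factor is the same in every direction and equals sec φ = 1/cos φ.
Along the parallel, k = sec 25.5° = 1/0.9026 = 1.108.
Map distance = 1620 × 1.108 ≈ 1790 km.

1790 km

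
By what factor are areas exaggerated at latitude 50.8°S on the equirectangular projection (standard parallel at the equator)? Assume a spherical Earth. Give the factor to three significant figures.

1.58

In the plate carrée (x = Rλ, y = Rφ), meridians are true-scale (h = 1) and parallels are stretched by k = sec φ.
Areal scale = h·k = 1 × sec φ; at 50.8°, h = 1.000, k = 1.582, so h·k = 1.582.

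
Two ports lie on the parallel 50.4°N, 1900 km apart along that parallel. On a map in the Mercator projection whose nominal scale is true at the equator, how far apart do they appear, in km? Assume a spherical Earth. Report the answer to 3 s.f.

Mercator is conformal, so the point scale is isotropic: h = k = sec φ = 1/cos φ.
Along the parallel, k = sec 50.4° = 1/0.6374 = 1.569.
Map distance = 1900 × 1.569 ≈ 2980 km.

2980 km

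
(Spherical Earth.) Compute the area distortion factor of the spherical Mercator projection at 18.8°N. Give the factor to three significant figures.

For Mercator, h = k = sec φ (a conformal cylindrical projection has a single point scale, 1/cos φ).
Areal scale = k² = sec²φ = 1/cos²(18.8°) = 1/0.9466² = 1.116.

1.12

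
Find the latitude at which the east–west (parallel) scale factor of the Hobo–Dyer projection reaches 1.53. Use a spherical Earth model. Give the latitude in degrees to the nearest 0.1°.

58.8°

Hobo–Dyer is a cylindrical equal-area projection with standard parallels at ±37.5°. For cylindrical equal-area with standard parallel φ₀, h = cos φ / cos φ₀ and k = cos φ₀ / cos φ, so h·k = 1.
k = cos φ₀ / cos φ = 1.53  ⇒  cos φ = cos 37.5° / 1.53 = 0.5185.
φ = arccos(0.5185) ≈ 58.8°.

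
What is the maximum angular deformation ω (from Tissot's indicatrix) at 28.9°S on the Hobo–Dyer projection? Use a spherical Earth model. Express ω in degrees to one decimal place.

11.3°

Hobo–Dyer is a cylindrical equal-area projection with standard parallels at ±37.5°. For cylindrical equal-area with standard parallel φ₀, h = cos φ / cos φ₀ and k = cos φ₀ / cos φ, so h·k = 1.
At 28.9°: h = 1.103, k = 0.9062; principal scales a = 1.103, b = 0.9062.
sin(ω/2) = (a − b)/(a + b) = 0.1973/2.010 = 0.09817, so ω = 2 arcsin(0.09817) ≈ 11.3°.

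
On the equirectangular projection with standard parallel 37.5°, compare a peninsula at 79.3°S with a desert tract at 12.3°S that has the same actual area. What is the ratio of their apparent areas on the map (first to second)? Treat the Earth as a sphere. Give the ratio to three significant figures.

5.26

The equidistant cylindrical projection with φ₀ = 37.5° has h = 1 (meridians true) and k = cos φ₀ / cos φ along parallels.
Areal scale at 79.3°: h·k = 1.000 × 4.273 = 4.273.
Areal scale at 12.3°: h·k = 1.000 × 0.8120 = 0.8120.
Ratio = 4.273/0.8120 ≈ 5.26.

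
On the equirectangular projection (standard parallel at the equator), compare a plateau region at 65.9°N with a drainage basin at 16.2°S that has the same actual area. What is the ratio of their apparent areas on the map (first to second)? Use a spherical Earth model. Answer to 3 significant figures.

Plate carrée maps x = Rλ, y = Rφ. The meridian scale is h = 1 and the parallel scale is k = 1/cos φ = sec φ.
Areal scale at 65.9°: h·k = 1.000 × 2.449 = 2.449.
Areal scale at 16.2°: h·k = 1.000 × 1.041 = 1.041.
Ratio = 2.449/1.041 ≈ 2.35.

2.35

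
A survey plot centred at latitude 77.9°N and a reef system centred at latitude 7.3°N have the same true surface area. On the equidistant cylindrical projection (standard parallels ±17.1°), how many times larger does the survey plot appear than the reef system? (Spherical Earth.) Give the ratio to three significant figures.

4.73

In the equirectangular projection with standard parallel φ₀ = 17.1° (x = Rλ cos φ₀, y = Rφ), meridians are true-scale (h = 1) and the parallel scale is k = cos φ₀ / cos φ.
Areal scale at 77.9°: h·k = 1.000 × 4.560 = 4.560.
Areal scale at 7.3°: h·k = 1.000 × 0.9636 = 0.9636.
Ratio = 4.560/0.9636 ≈ 4.73.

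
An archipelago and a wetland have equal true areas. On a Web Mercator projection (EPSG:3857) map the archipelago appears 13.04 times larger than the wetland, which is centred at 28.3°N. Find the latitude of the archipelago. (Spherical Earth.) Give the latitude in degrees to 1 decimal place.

75.9°

For equal true areas on Mercator, apparent areas scale as sec²φ, so the ratio is cos²φ₂ / cos²φ₁.
cos²φ₂ / cos²φ₁ = 13.04  ⇒  cos φ₁ = cos 28.3° / √13.04 = 0.8805/3.611 = 0.2438.
φ₁ = arccos(0.2438) ≈ 75.9°.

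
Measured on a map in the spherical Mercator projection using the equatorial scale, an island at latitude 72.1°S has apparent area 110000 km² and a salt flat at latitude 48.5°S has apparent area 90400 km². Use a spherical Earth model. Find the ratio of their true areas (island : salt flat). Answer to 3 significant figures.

0.262

On Mercator the areal scale is sec²φ, so true area = apparent × cos²φ.
True area of island: 110000 × cos²(72.1°) = 110000 × 0.09447 = 10390 km².
True area of salt flat: 90400 × cos²(48.5°) = 90400 × 0.4391 = 39690 km².
Ratio = 10390 / 39690 ≈ 0.262.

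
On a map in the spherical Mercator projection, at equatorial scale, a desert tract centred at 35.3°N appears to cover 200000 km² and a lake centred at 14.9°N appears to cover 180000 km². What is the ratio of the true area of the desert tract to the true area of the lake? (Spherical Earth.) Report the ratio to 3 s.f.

0.792

Since Mercator area scale is 1/cos²φ, the true area equals the apparent area multiplied by cos²φ.
True area of desert tract: 200000 × cos²(35.3°) = 200000 × 0.6661 = 133200 km².
True area of lake: 180000 × cos²(14.9°) = 180000 × 0.9339 = 168100 km².
Ratio = 133200 / 168100 ≈ 0.792.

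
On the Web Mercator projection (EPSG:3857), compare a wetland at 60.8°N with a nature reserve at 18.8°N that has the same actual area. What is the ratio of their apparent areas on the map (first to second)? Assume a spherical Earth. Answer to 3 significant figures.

3.77

On Mercator, area is exaggerated by sec²φ = 1/cos²φ.
At 60.8°: sec²(60.8°) = 1/0.4879² = 4.202.
At 18.8°: sec²(18.8°) = 1/0.9466² = 1.116.
Ratio = 4.202/1.116 = cos²(18.8°)/cos²(60.8°) ≈ 3.77.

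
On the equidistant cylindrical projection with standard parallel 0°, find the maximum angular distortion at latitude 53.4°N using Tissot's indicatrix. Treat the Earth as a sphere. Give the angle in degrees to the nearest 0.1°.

29.3°

For the equirectangular projection with φ₀ = 0 (plate carrée), h = 1 along meridians and k = sec φ along parallels.
At 53.4°: h = 1.000, k = 1.677; principal scales a = 1.677, b = 1.000.
sin(ω/2) = (a − b)/(a + b) = 0.6772/2.677 = 0.2530, so ω = 2 arcsin(0.2530) ≈ 29.3°.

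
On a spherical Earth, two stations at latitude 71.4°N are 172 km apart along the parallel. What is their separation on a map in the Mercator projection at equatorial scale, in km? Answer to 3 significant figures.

539 km

Mercator is conformal, so the point scale is isotropic: h = k = sec φ = 1/cos φ.
Along the parallel, k = sec 71.4° = 1/0.3190 = 3.135.
Map distance = 172 × 3.135 ≈ 539 km.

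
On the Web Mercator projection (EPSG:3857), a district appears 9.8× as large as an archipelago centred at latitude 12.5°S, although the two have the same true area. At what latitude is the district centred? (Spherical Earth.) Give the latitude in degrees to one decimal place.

For equal true areas on Mercator, apparent areas scale as sec²φ, so the ratio is cos²φ₂ / cos²φ₁.
cos²φ₂ / cos²φ₁ = 9.8  ⇒  cos φ₁ = cos 12.5° / √9.8 = 0.9763/3.130 = 0.3119.
φ₁ = arccos(0.3119) ≈ 71.8°.

71.8°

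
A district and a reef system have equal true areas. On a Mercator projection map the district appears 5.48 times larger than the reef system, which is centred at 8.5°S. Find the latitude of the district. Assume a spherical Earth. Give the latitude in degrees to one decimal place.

65.0°

Mercator areal scale is sec²φ, so apparent-area ratio = sec²φ₁ / sec²φ₂ = cos²φ₂ / cos²φ₁.
cos²φ₂ / cos²φ₁ = 5.48  ⇒  cos φ₁ = cos 8.5° / √5.48 = 0.9890/2.341 = 0.4225.
φ₁ = arccos(0.4225) ≈ 65.0°.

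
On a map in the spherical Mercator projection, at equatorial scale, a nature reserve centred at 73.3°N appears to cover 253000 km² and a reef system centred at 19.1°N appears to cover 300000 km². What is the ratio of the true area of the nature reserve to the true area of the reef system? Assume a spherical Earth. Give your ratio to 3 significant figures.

0.0780

On Mercator the areal scale is sec²φ, so true area = apparent × cos²φ.
True area of nature reserve: 253000 × cos²(73.3°) = 253000 × 0.08258 = 20890 km².
True area of reef system: 300000 × cos²(19.1°) = 300000 × 0.8929 = 267900 km².
Ratio = 20890 / 267900 ≈ 0.0780.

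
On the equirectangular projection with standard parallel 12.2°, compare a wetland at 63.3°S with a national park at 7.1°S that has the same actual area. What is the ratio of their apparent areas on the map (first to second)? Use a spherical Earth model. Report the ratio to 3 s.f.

2.21

The equidistant cylindrical projection with φ₀ = 12.2° has h = 1 (meridians true) and k = cos φ₀ / cos φ along parallels.
Areal scale at 63.3°: h·k = 1.000 × 2.175 = 2.175.
Areal scale at 7.1°: h·k = 1.000 × 0.9850 = 0.9850.
Ratio = 2.175/0.9850 ≈ 2.21.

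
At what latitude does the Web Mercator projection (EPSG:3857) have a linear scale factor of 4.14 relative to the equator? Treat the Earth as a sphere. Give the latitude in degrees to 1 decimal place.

Mercator scale is k = sec φ = 1/cos φ.
1/cos φ = 4.14  ⇒  cos φ = 0.2415  ⇒  φ = arccos(0.2415) ≈ 76.0°.

76.0°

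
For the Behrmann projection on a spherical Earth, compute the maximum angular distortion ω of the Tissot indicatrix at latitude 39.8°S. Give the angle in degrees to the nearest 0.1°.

Behrmann is a cylindrical equal-area projection with standard parallels at ±30°. Cylindrical equal-area (φ₀ = 30°): h = cos φ / cos 30° along meridians, k = cos 30° / cos φ along parallels; h·k = 1.
At 39.8°: h = 0.8871, k = 1.127; principal scales a = 1.127, b = 0.8871.
sin(ω/2) = (a − b)/(a + b) = 0.2401/2.014 = 0.1192, so ω = 2 arcsin(0.1192) ≈ 13.7°.

13.7°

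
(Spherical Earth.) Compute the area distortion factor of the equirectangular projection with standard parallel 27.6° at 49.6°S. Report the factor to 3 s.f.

In the equirectangular projection with standard parallel φ₀ = 27.6° (x = Rλ cos φ₀, y = Rφ), meridians are true-scale (h = 1) and the parallel scale is k = cos φ₀ / cos φ.
Areal scale = h·k = 1 × cos φ₀ / cos φ; at 49.6°, h = 1.000, k = 1.367, so h·k = 1.367.

1.37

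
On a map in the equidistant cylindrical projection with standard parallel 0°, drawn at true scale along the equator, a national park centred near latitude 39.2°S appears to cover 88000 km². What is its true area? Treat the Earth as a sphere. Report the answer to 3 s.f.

For the equirectangular projection with φ₀ = 0 (plate carrée), h = 1 along meridians and k = sec φ along parallels.
Areal scale = h·k = 1 × sec φ; at 39.2°, h = 1.000, k = 1.290, so h·k = 1.290.
True area = apparent / (areal scale) = 88000 / 1.290 ≈ 68200 km².

68200 km²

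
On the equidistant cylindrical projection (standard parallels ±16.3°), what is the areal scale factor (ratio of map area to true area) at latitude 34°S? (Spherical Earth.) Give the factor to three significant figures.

In the equirectangular projection with standard parallel φ₀ = 16.3° (x = Rλ cos φ₀, y = Rφ), meridians are true-scale (h = 1) and the parallel scale is k = cos φ₀ / cos φ.
Areal scale = h·k = 1 × cos φ₀ / cos φ; at 34°, h = 1.000, k = 1.158, so h·k = 1.158.

1.16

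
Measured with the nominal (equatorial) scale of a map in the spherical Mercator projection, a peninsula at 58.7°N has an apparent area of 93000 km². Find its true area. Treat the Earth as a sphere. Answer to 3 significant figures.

25100 km²

The Mercator projection is conformal; its linear scale factor is the same in every direction and equals sec φ = 1/cos φ.
Areal scale = k² = sec²φ = 1/cos²(58.7°) = 1/0.5195² = 3.705.
True area = apparent / (areal scale) = 93000 / 3.705 ≈ 25100 km².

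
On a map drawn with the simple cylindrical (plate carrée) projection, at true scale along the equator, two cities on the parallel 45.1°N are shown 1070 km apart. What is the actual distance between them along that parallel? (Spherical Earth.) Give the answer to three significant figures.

755 km

For the equirectangular projection with φ₀ = 0 (plate carrée), h = 1 along meridians and k = sec φ along parallels.
Along the parallel at 45.1°, map distances are exaggerated by k = sec 45.1° = 1.417.
True distance = 1070 / 1.417 = 1070 × cos 45.1° ≈ 755 km.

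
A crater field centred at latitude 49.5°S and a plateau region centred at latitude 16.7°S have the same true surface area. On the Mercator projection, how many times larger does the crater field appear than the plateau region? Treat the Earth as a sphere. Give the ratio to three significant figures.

2.18

On Mercator, area is exaggerated by sec²φ = 1/cos²φ.
At 49.5°: sec²(49.5°) = 1/0.6494² = 2.371.
At 16.7°: sec²(16.7°) = 1/0.9578² = 1.090.
Ratio = 2.371/1.090 = cos²(16.7°)/cos²(49.5°) ≈ 2.18.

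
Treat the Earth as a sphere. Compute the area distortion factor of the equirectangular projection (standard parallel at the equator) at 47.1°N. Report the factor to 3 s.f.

Plate carrée maps x = Rλ, y = Rφ. The meridian scale is h = 1 and the parallel scale is k = 1/cos φ = sec φ.
Areal scale = h·k = 1 × sec φ; at 47.1°, h = 1.000, k = 1.469, so h·k = 1.469.

1.47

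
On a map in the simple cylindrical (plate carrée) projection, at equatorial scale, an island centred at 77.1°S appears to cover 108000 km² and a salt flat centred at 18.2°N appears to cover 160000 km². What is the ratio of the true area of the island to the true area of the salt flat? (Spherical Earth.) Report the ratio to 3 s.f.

On the plate carrée, areal scale = h·k = 1 × sec φ, so true area = apparent × cos φ.
True area of island: 108000 × cos(77.1°) = 108000 × 0.2233 = 24110 km².
True area of salt flat: 160000 × cos(18.2°) = 160000 × 0.9500 = 152000 km².
Ratio = 24110 / 152000 ≈ 0.159.

0.159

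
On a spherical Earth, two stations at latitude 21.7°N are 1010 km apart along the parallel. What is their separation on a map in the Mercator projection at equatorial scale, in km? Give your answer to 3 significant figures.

1090 km

For Mercator, h = k = sec φ (a conformal cylindrical projection has a single point scale, 1/cos φ).
Along the parallel, k = sec 21.7° = 1/0.9291 = 1.076.
Map distance = 1010 × 1.076 ≈ 1090 km.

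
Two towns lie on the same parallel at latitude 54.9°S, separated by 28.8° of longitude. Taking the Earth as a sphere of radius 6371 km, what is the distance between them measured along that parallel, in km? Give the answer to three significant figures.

Arc length along a parallel = R cos φ · Δλ (with Δλ in radians).
= 6371 × cos 54.9° × (28.8° × π/180) = 6371 × 0.5750 × 0.5027 ≈ 1840 km.

1840 km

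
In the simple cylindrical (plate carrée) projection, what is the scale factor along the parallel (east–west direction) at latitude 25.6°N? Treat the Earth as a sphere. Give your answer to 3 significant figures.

Plate carrée maps x = Rλ, y = Rφ. The meridian scale is h = 1 and the parallel scale is k = 1/cos φ = sec φ.
k = 1/cos 25.6° = 1/0.9018 = 1.109.

1.11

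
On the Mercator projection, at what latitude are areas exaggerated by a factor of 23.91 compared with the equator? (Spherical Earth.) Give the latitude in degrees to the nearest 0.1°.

Mercator areal scale is sec²φ.
sec²φ = 23.91  ⇒  cos²φ = 0.04182  ⇒  cos φ = 0.2045.
φ = arccos(0.2045) ≈ 78.2°.

78.2°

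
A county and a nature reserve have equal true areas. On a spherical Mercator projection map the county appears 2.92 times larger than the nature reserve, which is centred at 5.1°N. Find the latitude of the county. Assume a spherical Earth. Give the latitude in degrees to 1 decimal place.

54.3°

On Mercator, (apparent₁)/(apparent₂) = sec²φ₁ / sec²φ₂ when true areas are equal.
cos²φ₂ / cos²φ₁ = 2.92  ⇒  cos φ₁ = cos 5.1° / √2.92 = 0.9960/1.709 = 0.5829.
φ₁ = arccos(0.5829) ≈ 54.3°.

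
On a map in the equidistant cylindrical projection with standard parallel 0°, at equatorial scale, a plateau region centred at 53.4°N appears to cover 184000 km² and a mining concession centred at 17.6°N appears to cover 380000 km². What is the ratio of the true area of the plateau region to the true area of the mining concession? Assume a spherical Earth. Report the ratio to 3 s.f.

0.303

Plate carrée has h = 1 and k = sec φ, giving areal scale sec φ; true area = (apparent area) · cos φ.
True area of plateau region: 184000 × cos(53.4°) = 184000 × 0.5962 = 109700 km².
True area of mining concession: 380000 × cos(17.6°) = 380000 × 0.9532 = 362200 km².
Ratio = 109700 / 362200 ≈ 0.303.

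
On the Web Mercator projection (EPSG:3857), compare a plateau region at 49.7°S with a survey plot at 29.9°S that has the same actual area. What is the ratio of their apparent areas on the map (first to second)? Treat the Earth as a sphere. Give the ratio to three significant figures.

Mercator is conformal with k = sec φ, so areal scale = k² = sec²φ.
At 49.7°: sec²(49.7°) = 1/0.6468² = 2.390.
At 29.9°: sec²(29.9°) = 1/0.8669² = 1.331.
Ratio = 2.390/1.331 = cos²(29.9°)/cos²(49.7°) ≈ 1.80.

1.80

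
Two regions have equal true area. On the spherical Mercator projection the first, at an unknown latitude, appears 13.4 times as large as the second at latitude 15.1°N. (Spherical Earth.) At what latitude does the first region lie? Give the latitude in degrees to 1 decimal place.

For equal true areas on Mercator, apparent areas scale as sec²φ, so the ratio is cos²φ₂ / cos²φ₁.
cos²φ₂ / cos²φ₁ = 13.4  ⇒  cos φ₁ = cos 15.1° / √13.4 = 0.9655/3.661 = 0.2637.
φ₁ = arccos(0.2637) ≈ 74.7°.

74.7°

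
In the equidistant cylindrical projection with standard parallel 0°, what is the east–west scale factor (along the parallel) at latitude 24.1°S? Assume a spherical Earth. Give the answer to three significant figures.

For the equirectangular projection with φ₀ = 0 (plate carrée), h = 1 along meridians and k = sec φ along parallels.
k = 1/cos 24.1° = 1/0.9128 = 1.095.

1.10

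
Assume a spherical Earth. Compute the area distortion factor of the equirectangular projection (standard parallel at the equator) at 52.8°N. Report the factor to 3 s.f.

1.65

For the equirectangular projection with φ₀ = 0 (plate carrée), h = 1 along meridians and k = sec φ along parallels.
Areal scale = h·k = 1 × sec φ; at 52.8°, h = 1.000, k = 1.654, so h·k = 1.654.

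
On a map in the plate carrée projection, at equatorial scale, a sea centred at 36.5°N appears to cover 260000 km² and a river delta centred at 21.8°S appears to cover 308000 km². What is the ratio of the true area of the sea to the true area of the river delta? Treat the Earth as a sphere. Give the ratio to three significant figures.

Plate carrée has h = 1 and k = sec φ, giving areal scale sec φ; true area = (apparent area) · cos φ.
True area of sea: 260000 × cos(36.5°) = 260000 × 0.8039 = 209000 km².
True area of river delta: 308000 × cos(21.8°) = 308000 × 0.9285 = 286000 km².
Ratio = 209000 / 286000 ≈ 0.731.

0.731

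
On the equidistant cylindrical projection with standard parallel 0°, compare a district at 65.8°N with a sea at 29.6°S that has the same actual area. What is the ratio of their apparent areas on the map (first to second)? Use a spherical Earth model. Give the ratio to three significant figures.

Plate carrée maps x = Rλ, y = Rφ. The meridian scale is h = 1 and the parallel scale is k = 1/cos φ = sec φ.
Areal scale at 65.8°: h·k = 1.000 × 2.439 = 2.439.
Areal scale at 29.6°: h·k = 1.000 × 1.150 = 1.150.
Ratio = 2.439/1.150 ≈ 2.12.

2.12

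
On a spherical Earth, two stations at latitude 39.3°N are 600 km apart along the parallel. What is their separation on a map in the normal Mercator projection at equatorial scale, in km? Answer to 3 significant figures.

Mercator is conformal, so the point scale is isotropic: h = k = sec φ = 1/cos φ.
Along the parallel, k = sec 39.3° = 1/0.7738 = 1.292.
Map distance = 600 × 1.292 ≈ 775 km.

775 km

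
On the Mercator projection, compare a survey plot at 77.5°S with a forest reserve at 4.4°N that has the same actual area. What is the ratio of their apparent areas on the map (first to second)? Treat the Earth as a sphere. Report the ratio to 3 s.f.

Mercator is conformal with k = sec φ, so areal scale = k² = sec²φ.
At 77.5°: sec²(77.5°) = 1/0.2164² = 21.35.
At 4.4°: sec²(4.4°) = 1/0.9971² = 1.006.
Ratio = 21.35/1.006 = cos²(4.4°)/cos²(77.5°) ≈ 21.2.

21.2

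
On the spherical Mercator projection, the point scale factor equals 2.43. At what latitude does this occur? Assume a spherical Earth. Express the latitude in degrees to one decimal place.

Mercator scale is k = sec φ = 1/cos φ.
1/cos φ = 2.43  ⇒  cos φ = 0.4115  ⇒  φ = arccos(0.4115) ≈ 65.7°.

65.7°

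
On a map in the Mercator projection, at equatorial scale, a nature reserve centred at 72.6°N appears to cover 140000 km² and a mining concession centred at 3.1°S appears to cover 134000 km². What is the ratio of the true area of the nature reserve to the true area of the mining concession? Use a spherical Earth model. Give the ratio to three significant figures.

0.0937

Mercator's areal exaggeration is sec²φ; hence true area = (apparent area) · cos²φ.
True area of nature reserve: 140000 × cos²(72.6°) = 140000 × 0.08943 = 12520 km².
True area of mining concession: 134000 × cos²(3.1°) = 134000 × 0.9971 = 133600 km².
Ratio = 12520 / 133600 ≈ 0.0937.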